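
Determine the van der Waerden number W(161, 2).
W(161, 2) = 161 + 1 = 162

A 2-term AP is any pair of integers, so a monochromatic 2-AP exists iff some colour is used at least twice. With 161 colours, the colouring i ↦ i on {1, ..., 161} uses each colour once, avoiding any monochromatic pair, so W(161, 2) > 161. For {1, ..., 162}, pigeonhole forces two integers of the same colour, which form a monochromatic 2-AP. Hence W(161, 2) = 162.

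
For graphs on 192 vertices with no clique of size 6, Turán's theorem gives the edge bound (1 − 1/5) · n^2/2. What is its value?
Turán density bound = (4/5) · 192^2/2 = 73728/5 ≈ 14745.6

Turán's theorem: ex(n, K_{r+1}) is achieved by the complete r-partite Turán graph T(n, r) with parts as balanced as possible, and is at most (1 − 1/r) · n^2/2. For r = 5, n = 192: the density bound is (4/5) · 36864/2 = 73728/5 ≈ 14745.6. The integer-valued extremum is e(T(192, 5)) = 14745, which is strictly less than the density bound 73728/5 since 5 ∤ 192 (the parts of T(192, 5) cannot all be equal).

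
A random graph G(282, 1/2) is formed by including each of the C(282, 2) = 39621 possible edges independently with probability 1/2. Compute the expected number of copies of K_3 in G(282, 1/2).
E[# K_3] = C(282, 3) · (1/2)^C(3, 2) = 3697960 / 2^3 = 462245

For each 3-subset S of vertices (there are C(282, 3) = 3697960 such S), let X_S = 1 if S induces a K_3 (all C(3, 2) = 3 edges present). Then P(X_S = 1) = (1/2)^3 = 1/8. By linearity of expectation, E[# K_3] = C(282, 3) · (1/2)^3 = 3697960 / 8 = 462245.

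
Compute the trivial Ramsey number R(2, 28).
R(2, 28) = 28

R(2, k) = k for all k ≥ 2: in a 2-colouring of K_k, either some edge is red (a red K_2) or all edges are blue (a blue K_k). And K_{27} coloured all-blue has no blue K_28, so R(2, 28) > 27. Hence R(2, 28) = 28.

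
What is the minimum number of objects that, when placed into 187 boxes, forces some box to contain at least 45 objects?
n = (45 − 1)·187 + 1 = 8229

By the generalised pigeonhole principle, to guarantee some box contains ≥ r objects we need more than (r − 1) · k objects total. Threshold: n = (r − 1) · k + 1. With r = 45 and k = 187: n = 44 · 187 + 1 = 8228 + 1 = 8229. For n = 8228 = 44 · 187, we can put exactly 44 objects in every box, avoiding 45 in any single one — so 8229 is tight.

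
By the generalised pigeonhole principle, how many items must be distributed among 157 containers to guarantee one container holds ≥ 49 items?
n = (49 − 1)·157 + 1 = 7537

By the generalised pigeonhole principle, to guarantee some box contains ≥ r objects we need more than (r − 1) · k objects total. Threshold: n = (r − 1) · k + 1. With r = 49 and k = 157: n = 48 · 157 + 1 = 7536 + 1 = 7537. For n = 7536 = 48 · 157, we can put exactly 48 objects in every box, avoiding 49 in any single one — so 7537 is tight.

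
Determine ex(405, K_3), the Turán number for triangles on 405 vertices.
ex(405, K_3) = ⌊405^2/4⌋ = 41006

Mantel (1907): a triangle-free graph on n vertices has at most ⌊n^2/4⌋ edges, with equality for the complete bipartite graph K_{⌊n/2⌋, ⌈n/2⌉}. For n = 405: ⌊405^2/4⌋ = ⌊164025/4⌋ = 41006. The extremal graph is K_{202, 203}, which has 202·203 = 41006 edges.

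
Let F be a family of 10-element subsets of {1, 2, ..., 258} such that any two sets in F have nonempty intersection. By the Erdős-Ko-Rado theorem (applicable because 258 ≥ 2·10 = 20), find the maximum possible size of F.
max |F| = C(257, 9) = 11698174409548000

The Erdős-Ko-Rado theorem states: for n ≥ 2k, an intersecting family of k-subsets of an n-element set has size at most C(n − 1, k − 1), with equality for 'star' families {A ⊆ [n] : |A| = k, i ∈ A} (fix an element i). For n = 258, k = 10: C(257, 9) = 11698174409548000.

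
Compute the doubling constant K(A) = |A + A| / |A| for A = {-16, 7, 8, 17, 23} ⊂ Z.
K = |A + A| / |A| = 15/5 = 3

Enumerate A + A = {a + b : a, b ∈ A}. With |A| = 5, there are |A|^2 = 25 ordered sum pairs; collecting distinct values, A + A = {-32, -9, -8, 1, 7, 14, 15, 16, 24, 25, 30, 31, 34, 40, 46}, so |A + A| = 15. Thus K = 15/5 = 3. For comparison, the minimum possible |A + A| over all 5-element sets is 2·5 − 1 = 9 (so min K = 9/5), attained only by arithmetic progressions.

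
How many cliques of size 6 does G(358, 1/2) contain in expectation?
E[# K_6] = C(358, 6) · (1/2)^C(6, 2) = 2803335422713 / 2^15 ≈ 85551007.773224

For each 6-subset S of vertices (there are C(358, 6) = 2803335422713 such S), let X_S = 1 if S induces a K_6 (all C(6, 2) = 15 edges present). Then P(X_S = 1) = (1/2)^15 = 1/32768. By linearity of expectation, E[# K_6] = C(358, 6) · (1/2)^15 = 2803335422713 / 32768 ≈ 85551007.773224.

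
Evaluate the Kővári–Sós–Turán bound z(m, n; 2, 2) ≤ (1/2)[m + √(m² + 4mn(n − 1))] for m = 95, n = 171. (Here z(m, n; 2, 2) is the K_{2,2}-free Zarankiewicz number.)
z(95, 171; 2, 2) ≤ (1/2)[95 + √(95² + 4·95·171·170)] = (1/2)[95 + √11055625] = 1710

Kővári–Sós–Turán: let r_1, ..., r_95 be the row sums and z = Σ r_i the total number of 1s. Each pair of columns can share at most one row with both entries 1 (else a 2×2 all-ones block appears), so Σ_i C(r_i, 2) ≤ C(171, 2) = 14535. By convexity Σ_i C(r_i, 2) ≥ 95·C(z/95, 2) = z(z − 95)/(2·95), giving z² − 95z − 95·171·170 ≤ 0 and hence z ≤ (1/2)[95 + √(9025 + 4·2761650)] = (1/2)[95 + √11055625] ≈ (1/2)(95 + 3325) = 1710.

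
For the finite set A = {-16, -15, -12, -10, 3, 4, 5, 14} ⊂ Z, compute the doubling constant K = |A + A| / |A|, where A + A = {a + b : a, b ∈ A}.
K = |A + A| / |A| = 32/8 = 4

Enumerate A + A = {a + b : a, b ∈ A}. With |A| = 8, there are |A|^2 = 64 ordered sum pairs; collecting distinct values, A + A = {-32, -31, -30, -28, -27, -26, -25, -24, -22, -20, -13, -12, -11, -10, -9, -8, -7, -6, -5, -2, -1, 2, 4, 6, 7, 8, 9, 10, 17, 18, 19, 28}, so |A + A| = 32. Thus K = 32/8 = 4. For comparison, the minimum possible |A + A| over all 8-element sets is 2·8 − 1 = 15 (so min K = 15/8), attained only by arithmetic progressions.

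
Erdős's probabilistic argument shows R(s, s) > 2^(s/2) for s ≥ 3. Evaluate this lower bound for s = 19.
2^(19/2) = 724.0773; so R(19, 19) > 724.0773

Colour each edge of K_n uniformly at random with red/blue. The expected number of monochromatic K_19 is C(n, 19) · 2 · 2^(−C(19,2)). If C(n, 19) · 2^(1 − C(19,2)) < 1, then with positive probability no monochromatic K_19 exists, so R(19, 19) > n. The standard estimate C(n, 19) ≤ n^19/19! shows this inequality holds whenever n ≤ 2^(19/2) (since 19! · 2^(C(19,2) − 1) > 2^(19^2/2) ≥ n^19). Hence R(19, 19) > 2^(19/2) = 724.0773.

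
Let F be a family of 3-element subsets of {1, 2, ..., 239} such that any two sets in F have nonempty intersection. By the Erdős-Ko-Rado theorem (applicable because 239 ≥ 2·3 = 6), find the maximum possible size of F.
max |F| = C(238, 2) = 28203

Erdős-Ko-Rado (1961): when n ≥ 2k, max |F| = C(n−1, k−1). The bound is attained by the star {A : i ∈ A} for any fixed i ∈ [n]. Here C(239−1, 3−1) = C(238, 2) = 28203.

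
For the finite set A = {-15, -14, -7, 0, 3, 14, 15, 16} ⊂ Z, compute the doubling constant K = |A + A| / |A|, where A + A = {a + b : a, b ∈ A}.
K = |A + A| / |A| = 31/8

Enumerate A + A = {a + b : a, b ∈ A}. With |A| = 8, there are |A|^2 = 64 ordered sum pairs; collecting distinct values, A + A = {-30, -29, -28, -22, -21, -15, -14, -12, -11, -7, -4, -1, 0, 1, 2, 3, 6, 7, 8, 9, 14, 15, 16, 17, 18, 19, 28, 29, 30, 31, 32}, so |A + A| = 31. Thus K = 31/8. For comparison, the minimum possible |A + A| over all 8-element sets is 2·8 − 1 = 15 (so min K = 15/8), attained only by arithmetic progressions.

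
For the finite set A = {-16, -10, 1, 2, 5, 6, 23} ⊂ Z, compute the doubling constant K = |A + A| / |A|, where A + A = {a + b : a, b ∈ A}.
K = |A + A| / |A| = 26/7

Enumerate A + A = {a + b : a, b ∈ A}. With |A| = 7, there are |A|^2 = 49 ordered sum pairs; collecting distinct values, A + A = {-32, -26, -20, -15, -14, -11, -10, -9, -8, -5, -4, 2, 3, 4, 6, 7, 8, 10, 11, 12, 13, 24, 25, 28, 29, 46}, so |A + A| = 26. Thus K = 26/7. For comparison, the minimum possible |A + A| over all 7-element sets is 2·7 − 1 = 13 (so min K = 13/7), attained only by arithmetic progressions.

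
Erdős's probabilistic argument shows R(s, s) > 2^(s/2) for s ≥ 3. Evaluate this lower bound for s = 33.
2^(33/2) = 92681.9; so R(33, 33) > 92681.9

Colour each edge of K_n uniformly at random with red/blue. The expected number of monochromatic K_33 is C(n, 33) · 2 · 2^(−C(33,2)). If C(n, 33) · 2^(1 − C(33,2)) < 1, then with positive probability no monochromatic K_33 exists, so R(33, 33) > n. The standard estimate C(n, 33) ≤ n^33/33! shows this inequality holds whenever n ≤ 2^(33/2) (since 33! · 2^(C(33,2) − 1) > 2^(33^2/2) ≥ n^33). Hence R(33, 33) > 2^(33/2) = 92681.9.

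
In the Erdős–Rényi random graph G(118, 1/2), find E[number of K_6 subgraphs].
E[# K_6] = C(118, 6) · (1/2)^C(6, 2) = 3295144749 / 2^15 ≈ 100559.837311

For each 6-subset S of vertices (there are C(118, 6) = 3295144749 such S), let X_S = 1 if S induces a K_6 (all C(6, 2) = 15 edges present). Then P(X_S = 1) = (1/2)^15 = 1/32768. By linearity of expectation, E[# K_6] = C(118, 6) · (1/2)^15 = 3295144749 / 32768 ≈ 100559.837311.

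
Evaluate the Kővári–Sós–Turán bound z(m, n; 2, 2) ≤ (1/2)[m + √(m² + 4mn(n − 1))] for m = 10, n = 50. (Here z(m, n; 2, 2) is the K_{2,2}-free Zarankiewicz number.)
z(10, 50; 2, 2) ≤ (1/2)[10 + √(10² + 4·10·50·49)] = (1/2)[10 + √98100] = 161.6046

Kővári–Sós–Turán: let r_1, ..., r_10 be the row sums and z = Σ r_i the total number of 1s. Each pair of columns can share at most one row with both entries 1 (else a 2×2 all-ones block appears), so Σ_i C(r_i, 2) ≤ C(50, 2) = 1225. By convexity Σ_i C(r_i, 2) ≥ 10·C(z/10, 2) = z(z − 10)/(2·10), giving z² − 10z − 10·50·49 ≤ 0 and hence z ≤ (1/2)[10 + √(100 + 4·24500)] = (1/2)[10 + √98100] ≈ (1/2)(10 + 313.2092) = 161.6046.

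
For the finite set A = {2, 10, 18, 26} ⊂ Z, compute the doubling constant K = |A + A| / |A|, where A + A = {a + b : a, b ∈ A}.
K = |A + A| / |A| = 7/4

Enumerate A + A = {a + b : a, b ∈ A}. With |A| = 4, there are |A|^2 = 16 ordered sum pairs; collecting distinct values, A + A = {4, 12, 20, 28, 36, 44, 52}, so |A + A| = 7. Thus K = 7/4. Here |A + A| = 2|A| − 1 = 7, the minimum possible — so K = 7/4 is minimal, which holds iff A is an arithmetic progression.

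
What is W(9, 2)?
W(9, 2) = 9 + 1 = 10

A 2-term AP is any pair of integers, so a monochromatic 2-AP exists iff some colour is used at least twice. With 9 colours, the colouring i ↦ i on {1, ..., 9} uses each colour once, avoiding any monochromatic pair, so W(9, 2) > 9. For {1, ..., 10}, pigeonhole forces two integers of the same colour, which form a monochromatic 2-AP. Hence W(9, 2) = 10.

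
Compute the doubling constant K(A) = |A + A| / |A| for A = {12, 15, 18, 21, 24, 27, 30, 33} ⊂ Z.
K = |A + A| / |A| = 15/8

Enumerate A + A = {a + b : a, b ∈ A}. With |A| = 8, there are |A|^2 = 64 ordered sum pairs; collecting distinct values, A + A = {24, 27, 30, 33, 36, 39, 42, 45, 48, 51, 54, 57, 60, 63, 66}, so |A + A| = 15. Thus K = 15/8. Here |A + A| = 2|A| − 1 = 15, the minimum possible — so K = 15/8 is minimal, which holds iff A is an arithmetic progression.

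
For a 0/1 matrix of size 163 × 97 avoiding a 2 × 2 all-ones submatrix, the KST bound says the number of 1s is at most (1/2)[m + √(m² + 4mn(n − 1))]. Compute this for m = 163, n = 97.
z(163, 97; 2, 2) ≤ (1/2)[163 + √(163² + 4·163·97·96)] = (1/2)[163 + √6097993] = 1316.2057

Kővári–Sós–Turán: let r_1, ..., r_163 be the row sums and z = Σ r_i the total number of 1s. Each pair of columns can share at most one row with both entries 1 (else a 2×2 all-ones block appears), so Σ_i C(r_i, 2) ≤ C(97, 2) = 4656. By convexity Σ_i C(r_i, 2) ≥ 163·C(z/163, 2) = z(z − 163)/(2·163), giving z² − 163z − 163·97·96 ≤ 0 and hence z ≤ (1/2)[163 + √(26569 + 4·1517856)] = (1/2)[163 + √6097993] ≈ (1/2)(163 + 2469.4115) = 1316.2057.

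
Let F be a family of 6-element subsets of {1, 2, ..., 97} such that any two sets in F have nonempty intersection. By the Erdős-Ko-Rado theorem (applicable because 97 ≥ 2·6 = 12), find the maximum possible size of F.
max |F| = C(96, 5) = 61124064

Erdős-Ko-Rado (1961): when n ≥ 2k, max |F| = C(n−1, k−1). The bound is attained by the star {A : i ∈ A} for any fixed i ∈ [n]. Here C(97−1, 6−1) = C(96, 5) = 61124064.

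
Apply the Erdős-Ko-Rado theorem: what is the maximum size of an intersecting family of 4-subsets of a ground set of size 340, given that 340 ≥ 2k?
max |F| = C(339, 3) = 6435689

Erdős-Ko-Rado (1961): when n ≥ 2k, max |F| = C(n−1, k−1). The bound is attained by the star {A : i ∈ A} for any fixed i ∈ [n]. Here C(340−1, 4−1) = C(339, 3) = 6435689.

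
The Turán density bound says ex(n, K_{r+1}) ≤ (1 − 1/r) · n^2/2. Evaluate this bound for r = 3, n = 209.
Turán density bound = (2/3) · 209^2/2 = 43681/3 ≈ 14560.3333

Turán's theorem: ex(n, K_{r+1}) is achieved by the complete r-partite Turán graph T(n, r) with parts as balanced as possible, and is at most (1 − 1/r) · n^2/2. For r = 3, n = 209: the density bound is (2/3) · 43681/2 = 43681/3 ≈ 14560.3333. The integer-valued extremum is e(T(209, 3)) = 14560, which is strictly less than the density bound 43681/3 since 3 ∤ 209 (the parts of T(209, 3) cannot all be equal).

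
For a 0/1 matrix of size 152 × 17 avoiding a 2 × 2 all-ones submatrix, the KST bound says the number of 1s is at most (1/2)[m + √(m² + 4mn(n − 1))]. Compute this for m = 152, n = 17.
z(152, 17; 2, 2) ≤ (1/2)[152 + √(152² + 4·152·17·16)] = (1/2)[152 + √188480] = 293.0714

Kővári–Sós–Turán: let r_1, ..., r_152 be the row sums and z = Σ r_i the total number of 1s. Each pair of columns can share at most one row with both entries 1 (else a 2×2 all-ones block appears), so Σ_i C(r_i, 2) ≤ C(17, 2) = 136. By convexity Σ_i C(r_i, 2) ≥ 152·C(z/152, 2) = z(z − 152)/(2·152), giving z² − 152z − 152·17·16 ≤ 0 and hence z ≤ (1/2)[152 + √(23104 + 4·41344)] = (1/2)[152 + √188480] ≈ (1/2)(152 + 434.1428) = 293.0714.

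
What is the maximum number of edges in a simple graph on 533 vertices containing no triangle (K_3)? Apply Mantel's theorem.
ex(533, K_3) = ⌊533^2/4⌋ = 71022

Mantel (1907): a triangle-free graph on n vertices has at most ⌊n^2/4⌋ edges, with equality for the complete bipartite graph K_{⌊n/2⌋, ⌈n/2⌉}. For n = 533: ⌊533^2/4⌋ = ⌊284089/4⌋ = 71022. The extremal graph is K_{266, 267}, which has 266·267 = 71022 edges.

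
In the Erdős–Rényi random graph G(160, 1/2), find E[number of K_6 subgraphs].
E[# K_6] = C(160, 6) · (1/2)^C(6, 2) = 21193254160 / 2^15 = 1324578385/2048 ≈ 646766.789551

For each 6-subset S of vertices (there are C(160, 6) = 21193254160 such S), let X_S = 1 if S induces a K_6 (all C(6, 2) = 15 edges present). Then P(X_S = 1) = (1/2)^15 = 1/32768. By linearity of expectation, E[# K_6] = C(160, 6) · (1/2)^15 = 21193254160 / 32768 = 1324578385/2048 ≈ 646766.789551.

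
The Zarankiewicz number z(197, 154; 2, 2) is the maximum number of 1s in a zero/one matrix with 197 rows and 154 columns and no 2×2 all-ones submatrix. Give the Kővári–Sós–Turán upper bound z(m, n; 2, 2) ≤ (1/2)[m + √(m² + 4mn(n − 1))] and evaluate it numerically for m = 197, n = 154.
z(197, 154; 2, 2) ≤ (1/2)[197 + √(197² + 4·197·154·153)] = (1/2)[197 + √18605665] = 2255.2142

Kővári–Sós–Turán: let r_1, ..., r_197 be the row sums and z = Σ r_i the total number of 1s. Each pair of columns can share at most one row with both entries 1 (else a 2×2 all-ones block appears), so Σ_i C(r_i, 2) ≤ C(154, 2) = 11781. By convexity Σ_i C(r_i, 2) ≥ 197·C(z/197, 2) = z(z − 197)/(2·197), giving z² − 197z − 197·154·153 ≤ 0 and hence z ≤ (1/2)[197 + √(38809 + 4·4641714)] = (1/2)[197 + √18605665] ≈ (1/2)(197 + 4313.4285) = 2255.2142.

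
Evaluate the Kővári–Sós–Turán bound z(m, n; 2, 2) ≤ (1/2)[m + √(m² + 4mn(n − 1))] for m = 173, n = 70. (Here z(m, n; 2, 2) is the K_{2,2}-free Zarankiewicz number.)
z(173, 70; 2, 2) ≤ (1/2)[173 + √(173² + 4·173·70·69)] = (1/2)[173 + √3372289] = 1004.6897

Kővári–Sós–Turán: let r_1, ..., r_173 be the row sums and z = Σ r_i the total number of 1s. Each pair of columns can share at most one row with both entries 1 (else a 2×2 all-ones block appears), so Σ_i C(r_i, 2) ≤ C(70, 2) = 2415. By convexity Σ_i C(r_i, 2) ≥ 173·C(z/173, 2) = z(z − 173)/(2·173), giving z² − 173z − 173·70·69 ≤ 0 and hence z ≤ (1/2)[173 + √(29929 + 4·835590)] = (1/2)[173 + √3372289] ≈ (1/2)(173 + 1836.3793) = 1004.6897.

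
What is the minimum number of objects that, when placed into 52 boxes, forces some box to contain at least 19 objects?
n = (19 − 1)·52 + 1 = 937

By the generalised pigeonhole principle, to guarantee some box contains ≥ r objects we need more than (r − 1) · k objects total. Threshold: n = (r − 1) · k + 1. With r = 19 and k = 52: n = 18 · 52 + 1 = 936 + 1 = 937. For n = 936 = 18 · 52, we can put exactly 18 objects in every box, avoiding 19 in any single one — so 937 is tight.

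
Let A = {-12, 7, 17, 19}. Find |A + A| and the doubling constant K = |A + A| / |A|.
K = |A + A| / |A| = 10/4 = 5/2

Enumerate A + A = {a + b : a, b ∈ A}. With |A| = 4, there are |A|^2 = 16 ordered sum pairs; collecting distinct values, A + A = {-24, -5, 5, 7, 14, 24, 26, 34, 36, 38}, so |A + A| = 10. Thus K = 10/4 = 5/2. For comparison, the minimum possible |A + A| over all 4-element sets is 2·4 − 1 = 7 (so min K = 7/4), attained only by arithmetic progressions.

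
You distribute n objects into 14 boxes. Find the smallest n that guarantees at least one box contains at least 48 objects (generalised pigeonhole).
n = (48 − 1)·14 + 1 = 659

By the generalised pigeonhole principle, to guarantee some box contains ≥ r objects we need more than (r − 1) · k objects total. Threshold: n = (r − 1) · k + 1. With r = 48 and k = 14: n = 47 · 14 + 1 = 658 + 1 = 659. For n = 658 = 47 · 14, we can put exactly 47 objects in every box, avoiding 48 in any single one — so 659 is tight.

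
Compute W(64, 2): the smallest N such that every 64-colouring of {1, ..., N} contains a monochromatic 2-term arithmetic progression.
W(64, 2) = 64 + 1 = 65

A 2-term AP is any pair of integers, so a monochromatic 2-AP exists iff some colour is used at least twice. With 64 colours, the colouring i ↦ i on {1, ..., 64} uses each colour once, avoiding any monochromatic pair, so W(64, 2) > 64. For {1, ..., 65}, pigeonhole forces two integers of the same colour, which form a monochromatic 2-AP. Hence W(64, 2) = 65.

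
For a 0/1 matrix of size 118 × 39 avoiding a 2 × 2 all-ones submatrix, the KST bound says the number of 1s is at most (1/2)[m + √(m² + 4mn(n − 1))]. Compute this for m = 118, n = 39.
z(118, 39; 2, 2) ≤ (1/2)[118 + √(118² + 4·118·39·38)] = (1/2)[118 + √713428] = 481.3233

Kővári–Sós–Turán: let r_1, ..., r_118 be the row sums and z = Σ r_i the total number of 1s. Each pair of columns can share at most one row with both entries 1 (else a 2×2 all-ones block appears), so Σ_i C(r_i, 2) ≤ C(39, 2) = 741. By convexity Σ_i C(r_i, 2) ≥ 118·C(z/118, 2) = z(z − 118)/(2·118), giving z² − 118z − 118·39·38 ≤ 0 and hence z ≤ (1/2)[118 + √(13924 + 4·174876)] = (1/2)[118 + √713428] ≈ (1/2)(118 + 844.6467) = 481.3233.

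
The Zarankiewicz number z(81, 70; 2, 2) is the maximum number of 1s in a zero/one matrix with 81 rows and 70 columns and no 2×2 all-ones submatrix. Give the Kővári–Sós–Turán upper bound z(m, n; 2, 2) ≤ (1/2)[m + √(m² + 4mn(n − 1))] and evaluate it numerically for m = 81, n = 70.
z(81, 70; 2, 2) ≤ (1/2)[81 + √(81² + 4·81·70·69)] = (1/2)[81 + √1571481] = 667.2936

Kővári–Sós–Turán: let r_1, ..., r_81 be the row sums and z = Σ r_i the total number of 1s. Each pair of columns can share at most one row with both entries 1 (else a 2×2 all-ones block appears), so Σ_i C(r_i, 2) ≤ C(70, 2) = 2415. By convexity Σ_i C(r_i, 2) ≥ 81·C(z/81, 2) = z(z − 81)/(2·81), giving z² − 81z − 81·70·69 ≤ 0 and hence z ≤ (1/2)[81 + √(6561 + 4·391230)] = (1/2)[81 + √1571481] ≈ (1/2)(81 + 1253.5873) = 667.2936.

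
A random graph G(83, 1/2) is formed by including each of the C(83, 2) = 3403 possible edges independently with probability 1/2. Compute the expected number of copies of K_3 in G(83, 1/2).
E[# K_3] = C(83, 3) · (1/2)^C(3, 2) = 91881 / 2^3 = 11485.125

For each 3-subset S of vertices (there are C(83, 3) = 91881 such S), let X_S = 1 if S induces a K_3 (all C(3, 2) = 3 edges present). Then P(X_S = 1) = (1/2)^3 = 1/8. By linearity of expectation, E[# K_3] = C(83, 3) · (1/2)^3 = 91881 / 8 = 11485.125.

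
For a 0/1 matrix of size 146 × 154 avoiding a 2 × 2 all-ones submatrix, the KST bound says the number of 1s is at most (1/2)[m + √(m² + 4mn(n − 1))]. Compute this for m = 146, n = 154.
z(146, 154; 2, 2) ≤ (1/2)[146 + √(146² + 4·146·154·153)] = (1/2)[146 + √13781524] = 1929.1738

Kővári–Sós–Turán: let r_1, ..., r_146 be the row sums and z = Σ r_i the total number of 1s. Each pair of columns can share at most one row with both entries 1 (else a 2×2 all-ones block appears), so Σ_i C(r_i, 2) ≤ C(154, 2) = 11781. By convexity Σ_i C(r_i, 2) ≥ 146·C(z/146, 2) = z(z − 146)/(2·146), giving z² − 146z − 146·154·153 ≤ 0 and hence z ≤ (1/2)[146 + √(21316 + 4·3440052)] = (1/2)[146 + √13781524] ≈ (1/2)(146 + 3712.3475) = 1929.1738.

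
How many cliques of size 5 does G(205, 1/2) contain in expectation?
E[# K_5] = C(205, 5) · (1/2)^C(5, 2) = 2872408791 / 2^10 ≈ 2805086.709961

For each 5-subset S of vertices (there are C(205, 5) = 2872408791 such S), let X_S = 1 if S induces a K_5 (all C(5, 2) = 10 edges present). Then P(X_S = 1) = (1/2)^10 = 1/1024. By linearity of expectation, E[# K_5] = C(205, 5) · (1/2)^10 = 2872408791 / 1024 ≈ 2805086.709961.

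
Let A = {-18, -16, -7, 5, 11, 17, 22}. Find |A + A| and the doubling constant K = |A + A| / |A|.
K = |A + A| / |A| = 25/7

Enumerate A + A = {a + b : a, b ∈ A}. With |A| = 7, there are |A|^2 = 49 ordered sum pairs; collecting distinct values, A + A = {-36, -34, -32, -25, -23, -14, -13, -11, -7, -5, -2, -1, 1, 4, 6, 10, 15, 16, 22, 27, 28, 33, 34, 39, 44}, so |A + A| = 25. Thus K = 25/7. For comparison, the minimum possible |A + A| over all 7-element sets is 2·7 − 1 = 13 (so min K = 13/7), attained only by arithmetic progressions.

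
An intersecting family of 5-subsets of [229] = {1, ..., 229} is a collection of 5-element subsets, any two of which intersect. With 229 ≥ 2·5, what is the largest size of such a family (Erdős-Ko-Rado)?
max |F| = C(228, 4) = 109658025

The Erdős-Ko-Rado theorem states: for n ≥ 2k, an intersecting family of k-subsets of an n-element set has size at most C(n − 1, k − 1), with equality for 'star' families {A ⊆ [n] : |A| = k, i ∈ A} (fix an element i). For n = 229, k = 5: C(228, 4) = 109658025.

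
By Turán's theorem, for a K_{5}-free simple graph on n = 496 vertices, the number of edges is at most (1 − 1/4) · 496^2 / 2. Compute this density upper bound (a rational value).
Turán density bound = (3/4) · 496^2/2 = 92256

Turán's theorem: ex(n, K_{r+1}) is achieved by the complete r-partite Turán graph T(n, r) with parts as balanced as possible, and is at most (1 − 1/r) · n^2/2. For r = 4, n = 496: the density bound is (3/4) · 246016/2 = 92256. Since 4 ∣ 496, the Turán graph T(496, 4) has parts of equal size 124, and its edge count e(T(496, 4)) = 92256 attains the density bound exactly.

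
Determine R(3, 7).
R(3, 7) = 23

Lower bound: an explicit 2-colouring of K_{22} (typically a Paley-type or other structured construction) avoids a red K_3 and a blue K_7, showing R(3, 7) > 22.
Upper bound: the simple Erdős–Szekeres recurrence only gives R(3, 7) ≤ 25; the tight bound R(3, 7) ≤ 23 requires a sharper case analysis (or computer search) of 2-colourings of K_{23}.
Hence R(3, 7) = 23.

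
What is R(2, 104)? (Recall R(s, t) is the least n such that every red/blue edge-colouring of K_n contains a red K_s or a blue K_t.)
R(2, 104) = 104

R(2, k) = k for all k ≥ 2: in a 2-colouring of K_k, either some edge is red (a red K_2) or all edges are blue (a blue K_k). And K_{103} coloured all-blue has no blue K_104, so R(2, 104) > 103. Hence R(2, 104) = 104.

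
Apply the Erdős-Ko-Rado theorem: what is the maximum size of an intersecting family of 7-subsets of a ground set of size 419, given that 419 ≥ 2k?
max |F| = C(418, 6) = 7146142307304

Erdős-Ko-Rado (1961): when n ≥ 2k, max |F| = C(n−1, k−1). The bound is attained by the star {A : i ∈ A} for any fixed i ∈ [n]. Here C(419−1, 7−1) = C(418, 6) = 7146142307304.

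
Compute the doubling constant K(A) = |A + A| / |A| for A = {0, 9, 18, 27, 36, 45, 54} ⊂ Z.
K = |A + A| / |A| = 13/7

Enumerate A + A = {a + b : a, b ∈ A}. With |A| = 7, there are |A|^2 = 49 ordered sum pairs; collecting distinct values, A + A = {0, 9, 18, 27, 36, 45, 54, 63, 72, 81, 90, 99, 108}, so |A + A| = 13. Thus K = 13/7. Here |A + A| = 2|A| − 1 = 13, the minimum possible — so K = 13/7 is minimal, which holds iff A is an arithmetic progression.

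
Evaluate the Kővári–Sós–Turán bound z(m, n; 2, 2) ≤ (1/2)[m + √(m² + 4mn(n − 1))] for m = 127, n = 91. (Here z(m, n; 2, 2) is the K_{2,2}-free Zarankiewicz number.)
z(127, 91; 2, 2) ≤ (1/2)[127 + √(127² + 4·127·91·90)] = (1/2)[127 + √4176649] = 1085.3426

Kővári–Sós–Turán: let r_1, ..., r_127 be the row sums and z = Σ r_i the total number of 1s. Each pair of columns can share at most one row with both entries 1 (else a 2×2 all-ones block appears), so Σ_i C(r_i, 2) ≤ C(91, 2) = 4095. By convexity Σ_i C(r_i, 2) ≥ 127·C(z/127, 2) = z(z − 127)/(2·127), giving z² − 127z − 127·91·90 ≤ 0 and hence z ≤ (1/2)[127 + √(16129 + 4·1040130)] = (1/2)[127 + √4176649] ≈ (1/2)(127 + 2043.6852) = 1085.3426.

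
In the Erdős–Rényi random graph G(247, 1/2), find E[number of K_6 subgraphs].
E[# K_6] = C(247, 6) · (1/2)^C(6, 2) = 296672379003 / 2^15 ≈ 9053722.503754

For each 6-subset S of vertices (there are C(247, 6) = 296672379003 such S), let X_S = 1 if S induces a K_6 (all C(6, 2) = 15 edges present). Then P(X_S = 1) = (1/2)^15 = 1/32768. By linearity of expectation, E[# K_6] = C(247, 6) · (1/2)^15 = 296672379003 / 32768 ≈ 9053722.503754.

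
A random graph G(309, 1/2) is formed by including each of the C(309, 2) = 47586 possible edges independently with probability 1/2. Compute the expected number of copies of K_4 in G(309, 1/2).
E[# K_4] = C(309, 4) · (1/2)^C(4, 2) = 372527001 / 2^6 = 5820734.390625

For each 4-subset S of vertices (there are C(309, 4) = 372527001 such S), let X_S = 1 if S induces a K_4 (all C(4, 2) = 6 edges present). Then P(X_S = 1) = (1/2)^6 = 1/64. By linearity of expectation, E[# K_4] = C(309, 4) · (1/2)^6 = 372527001 / 64 = 5820734.390625.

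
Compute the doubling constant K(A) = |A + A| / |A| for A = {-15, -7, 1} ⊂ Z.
K = |A + A| / |A| = 5/3

Enumerate A + A = {a + b : a, b ∈ A}. With |A| = 3, there are |A|^2 = 9 ordered sum pairs; collecting distinct values, A + A = {-30, -22, -14, -6, 2}, so |A + A| = 5. Thus K = 5/3. Here |A + A| = 2|A| − 1 = 5, the minimum possible — so K = 5/3 is minimal, which holds iff A is an arithmetic progression.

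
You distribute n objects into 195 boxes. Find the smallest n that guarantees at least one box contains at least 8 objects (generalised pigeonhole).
n = (8 − 1)·195 + 1 = 1366

By the generalised pigeonhole principle, to guarantee some box contains ≥ r objects we need more than (r − 1) · k objects total. Threshold: n = (r − 1) · k + 1. With r = 8 and k = 195: n = 7 · 195 + 1 = 1365 + 1 = 1366. For n = 1365 = 7 · 195, we can put exactly 7 objects in every box, avoiding 8 in any single one — so 1366 is tight.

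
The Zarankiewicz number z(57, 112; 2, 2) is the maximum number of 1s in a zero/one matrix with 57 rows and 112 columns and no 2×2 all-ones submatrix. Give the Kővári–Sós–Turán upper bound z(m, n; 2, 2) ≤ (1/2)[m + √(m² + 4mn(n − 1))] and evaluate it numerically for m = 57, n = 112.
z(57, 112; 2, 2) ≤ (1/2)[57 + √(57² + 4·57·112·111)] = (1/2)[57 + √2837745] = 870.7804

Kővári–Sós–Turán: let r_1, ..., r_57 be the row sums and z = Σ r_i the total number of 1s. Each pair of columns can share at most one row with both entries 1 (else a 2×2 all-ones block appears), so Σ_i C(r_i, 2) ≤ C(112, 2) = 6216. By convexity Σ_i C(r_i, 2) ≥ 57·C(z/57, 2) = z(z − 57)/(2·57), giving z² − 57z − 57·112·111 ≤ 0 and hence z ≤ (1/2)[57 + √(3249 + 4·708624)] = (1/2)[57 + √2837745] ≈ (1/2)(57 + 1684.5608) = 870.7804.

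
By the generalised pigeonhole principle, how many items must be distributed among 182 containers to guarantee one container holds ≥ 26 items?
n = (26 − 1)·182 + 1 = 4551

By the generalised pigeonhole principle, to guarantee some box contains ≥ r objects we need more than (r − 1) · k objects total. Threshold: n = (r − 1) · k + 1. With r = 26 and k = 182: n = 25 · 182 + 1 = 4550 + 1 = 4551. For n = 4550 = 25 · 182, we can put exactly 25 objects in every box, avoiding 26 in any single one — so 4551 is tight.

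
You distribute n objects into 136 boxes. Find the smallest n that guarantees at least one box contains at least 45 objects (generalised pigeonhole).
n = (45 − 1)·136 + 1 = 5985

By the generalised pigeonhole principle, to guarantee some box contains ≥ r objects we need more than (r − 1) · k objects total. Threshold: n = (r − 1) · k + 1. With r = 45 and k = 136: n = 44 · 136 + 1 = 5984 + 1 = 5985. For n = 5984 = 44 · 136, we can put exactly 44 objects in every box, avoiding 45 in any single one — so 5985 is tight.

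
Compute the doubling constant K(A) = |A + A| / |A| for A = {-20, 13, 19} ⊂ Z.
K = |A + A| / |A| = 6/3 = 2

Enumerate A + A = {a + b : a, b ∈ A}. With |A| = 3, there are |A|^2 = 9 ordered sum pairs; collecting distinct values, A + A = {-40, -7, -1, 26, 32, 38}, so |A + A| = 6. Thus K = 6/3 = 2. For comparison, the minimum possible |A + A| over all 3-element sets is 2·3 − 1 = 5 (so min K = 5/3), attained only by arithmetic progressions.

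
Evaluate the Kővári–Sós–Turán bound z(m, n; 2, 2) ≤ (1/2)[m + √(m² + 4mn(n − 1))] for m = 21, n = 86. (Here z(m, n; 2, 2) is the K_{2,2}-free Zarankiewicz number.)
z(21, 86; 2, 2) ≤ (1/2)[21 + √(21² + 4·21·86·85)] = (1/2)[21 + √614481] = 402.4442

Kővári–Sós–Turán: let r_1, ..., r_21 be the row sums and z = Σ r_i the total number of 1s. Each pair of columns can share at most one row with both entries 1 (else a 2×2 all-ones block appears), so Σ_i C(r_i, 2) ≤ C(86, 2) = 3655. By convexity Σ_i C(r_i, 2) ≥ 21·C(z/21, 2) = z(z − 21)/(2·21), giving z² − 21z − 21·86·85 ≤ 0 and hence z ≤ (1/2)[21 + √(441 + 4·153510)] = (1/2)[21 + √614481] ≈ (1/2)(21 + 783.8884) = 402.4442.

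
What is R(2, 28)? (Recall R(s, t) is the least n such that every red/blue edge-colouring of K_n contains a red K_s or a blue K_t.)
R(2, 28) = 28

R(2, k) = k for all k ≥ 2: in a 2-colouring of K_k, either some edge is red (a red K_2) or all edges are blue (a blue K_k). And K_{27} coloured all-blue has no blue K_28, so R(2, 28) > 27. Hence R(2, 28) = 28.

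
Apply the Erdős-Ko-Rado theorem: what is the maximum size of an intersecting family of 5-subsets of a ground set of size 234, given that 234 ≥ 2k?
max |F| = C(233, 4) = 119666470

Erdős-Ko-Rado (1961): when n ≥ 2k, max |F| = C(n−1, k−1). The bound is attained by the star {A : i ∈ A} for any fixed i ∈ [n]. Here C(234−1, 5−1) = C(233, 4) = 119666470.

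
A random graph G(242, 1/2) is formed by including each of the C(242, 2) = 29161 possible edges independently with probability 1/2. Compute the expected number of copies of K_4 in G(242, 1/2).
E[# K_4] = C(242, 4) · (1/2)^C(4, 2) = 139389580 / 2^6 = 34847395/16 = 2177962.1875

For each 4-subset S of vertices (there are C(242, 4) = 139389580 such S), let X_S = 1 if S induces a K_4 (all C(4, 2) = 6 edges present). Then P(X_S = 1) = (1/2)^6 = 1/64. By linearity of expectation, E[# K_4] = C(242, 4) · (1/2)^6 = 139389580 / 64 = 34847395/16 = 2177962.1875.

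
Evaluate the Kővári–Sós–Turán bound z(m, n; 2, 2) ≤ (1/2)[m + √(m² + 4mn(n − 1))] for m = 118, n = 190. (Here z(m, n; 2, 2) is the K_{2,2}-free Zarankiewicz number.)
z(118, 190; 2, 2) ≤ (1/2)[118 + √(118² + 4·118·190·189)] = (1/2)[118 + √16963444] = 2118.3351

Kővári–Sós–Turán: let r_1, ..., r_118 be the row sums and z = Σ r_i the total number of 1s. Each pair of columns can share at most one row with both entries 1 (else a 2×2 all-ones block appears), so Σ_i C(r_i, 2) ≤ C(190, 2) = 17955. By convexity Σ_i C(r_i, 2) ≥ 118·C(z/118, 2) = z(z − 118)/(2·118), giving z² − 118z − 118·190·189 ≤ 0 and hence z ≤ (1/2)[118 + √(13924 + 4·4237380)] = (1/2)[118 + √16963444] ≈ (1/2)(118 + 4118.6702) = 2118.3351.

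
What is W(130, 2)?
W(130, 2) = 130 + 1 = 131

A 2-term AP is any pair of integers, so a monochromatic 2-AP exists iff some colour is used at least twice. With 130 colours, the colouring i ↦ i on {1, ..., 130} uses each colour once, avoiding any monochromatic pair, so W(130, 2) > 130. For {1, ..., 131}, pigeonhole forces two integers of the same colour, which form a monochromatic 2-AP. Hence W(130, 2) = 131.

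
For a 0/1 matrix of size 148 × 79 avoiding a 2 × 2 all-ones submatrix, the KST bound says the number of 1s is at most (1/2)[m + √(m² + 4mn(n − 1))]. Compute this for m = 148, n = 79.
z(148, 79; 2, 2) ≤ (1/2)[148 + √(148² + 4·148·79·78)] = (1/2)[148 + √3669808] = 1031.8371

Kővári–Sós–Turán: let r_1, ..., r_148 be the row sums and z = Σ r_i the total number of 1s. Each pair of columns can share at most one row with both entries 1 (else a 2×2 all-ones block appears), so Σ_i C(r_i, 2) ≤ C(79, 2) = 3081. By convexity Σ_i C(r_i, 2) ≥ 148·C(z/148, 2) = z(z − 148)/(2·148), giving z² − 148z − 148·79·78 ≤ 0 and hence z ≤ (1/2)[148 + √(21904 + 4·911976)] = (1/2)[148 + √3669808] ≈ (1/2)(148 + 1915.6743) = 1031.8371.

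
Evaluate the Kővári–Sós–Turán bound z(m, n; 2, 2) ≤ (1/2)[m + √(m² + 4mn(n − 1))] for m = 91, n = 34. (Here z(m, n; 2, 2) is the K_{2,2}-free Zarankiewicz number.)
z(91, 34; 2, 2) ≤ (1/2)[91 + √(91² + 4·91·34·33)] = (1/2)[91 + √416689] = 368.2573

Kővári–Sós–Turán: let r_1, ..., r_91 be the row sums and z = Σ r_i the total number of 1s. Each pair of columns can share at most one row with both entries 1 (else a 2×2 all-ones block appears), so Σ_i C(r_i, 2) ≤ C(34, 2) = 561. By convexity Σ_i C(r_i, 2) ≥ 91·C(z/91, 2) = z(z − 91)/(2·91), giving z² − 91z − 91·34·33 ≤ 0 and hence z ≤ (1/2)[91 + √(8281 + 4·102102)] = (1/2)[91 + √416689] ≈ (1/2)(91 + 645.5145) = 368.2573.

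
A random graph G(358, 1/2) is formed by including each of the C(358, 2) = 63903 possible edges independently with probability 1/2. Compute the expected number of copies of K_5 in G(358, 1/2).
E[# K_5] = C(358, 5) · (1/2)^C(5, 2) = 47648760726 / 2^10 = 23824380363/512 ≈ 46531992.896484

For each 5-subset S of vertices (there are C(358, 5) = 47648760726 such S), let X_S = 1 if S induces a K_5 (all C(5, 2) = 10 edges present). Then P(X_S = 1) = (1/2)^10 = 1/1024. By linearity of expectation, E[# K_5] = C(358, 5) · (1/2)^10 = 47648760726 / 1024 = 23824380363/512 ≈ 46531992.896484.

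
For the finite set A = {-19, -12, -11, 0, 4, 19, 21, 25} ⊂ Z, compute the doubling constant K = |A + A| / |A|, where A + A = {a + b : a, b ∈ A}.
K = |A + A| / |A| = 33/8

Enumerate A + A = {a + b : a, b ∈ A}. With |A| = 8, there are |A|^2 = 64 ordered sum pairs; collecting distinct values, A + A = {-38, -31, -30, -24, -23, -22, -19, -15, -12, -11, -8, -7, 0, 2, 4, 6, 7, 8, 9, 10, 13, 14, 19, 21, 23, 25, 29, 38, 40, 42, 44, 46, 50}, so |A + A| = 33. Thus K = 33/8. For comparison, the minimum possible |A + A| over all 8-element sets is 2·8 − 1 = 15 (so min K = 15/8), attained only by arithmetic progressions.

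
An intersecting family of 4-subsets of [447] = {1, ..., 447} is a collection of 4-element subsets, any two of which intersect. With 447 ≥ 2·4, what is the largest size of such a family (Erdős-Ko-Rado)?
max |F| = C(446, 3) = 14686780

The Erdős-Ko-Rado theorem states: for n ≥ 2k, an intersecting family of k-subsets of an n-element set has size at most C(n − 1, k − 1), with equality for 'star' families {A ⊆ [n] : |A| = k, i ∈ A} (fix an element i). For n = 447, k = 4: C(446, 3) = 14686780.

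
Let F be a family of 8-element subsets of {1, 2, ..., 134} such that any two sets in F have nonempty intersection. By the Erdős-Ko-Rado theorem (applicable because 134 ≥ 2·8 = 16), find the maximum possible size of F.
max |F| = C(133, 7) = 124397910208

Erdős-Ko-Rado (1961): when n ≥ 2k, max |F| = C(n−1, k−1). The bound is attained by the star {A : i ∈ A} for any fixed i ∈ [n]. Here C(134−1, 8−1) = C(133, 7) = 124397910208.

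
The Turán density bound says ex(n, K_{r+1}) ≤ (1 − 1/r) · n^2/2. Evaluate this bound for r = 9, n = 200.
Turán density bound = (8/9) · 200^2/2 = 160000/9 ≈ 17777.7778

Turán's theorem: ex(n, K_{r+1}) is achieved by the complete r-partite Turán graph T(n, r) with parts as balanced as possible, and is at most (1 − 1/r) · n^2/2. For r = 9, n = 200: the density bound is (8/9) · 40000/2 = 160000/9 ≈ 17777.7778. The integer-valued extremum is e(T(200, 9)) = 17777, which is strictly less than the density bound 160000/9 since 9 ∤ 200 (the parts of T(200, 9) cannot all be equal).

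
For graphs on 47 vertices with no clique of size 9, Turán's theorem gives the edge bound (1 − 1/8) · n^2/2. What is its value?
Turán density bound = (7/8) · 47^2/2 = 15463/16 ≈ 966.4375

Turán's theorem: ex(n, K_{r+1}) is achieved by the complete r-partite Turán graph T(n, r) with parts as balanced as possible, and is at most (1 − 1/r) · n^2/2. For r = 8, n = 47: the density bound is (7/8) · 2209/2 = 15463/16 ≈ 966.4375. The integer-valued extremum is e(T(47, 8)) = 966, which is strictly less than the density bound 15463/16 since 8 ∤ 47 (the parts of T(47, 8) cannot all be equal).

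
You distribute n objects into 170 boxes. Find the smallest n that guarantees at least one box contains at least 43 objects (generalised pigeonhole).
n = (43 − 1)·170 + 1 = 7141

By the generalised pigeonhole principle, to guarantee some box contains ≥ r objects we need more than (r − 1) · k objects total. Threshold: n = (r − 1) · k + 1. With r = 43 and k = 170: n = 42 · 170 + 1 = 7140 + 1 = 7141. For n = 7140 = 42 · 170, we can put exactly 42 objects in every box, avoiding 43 in any single one — so 7141 is tight.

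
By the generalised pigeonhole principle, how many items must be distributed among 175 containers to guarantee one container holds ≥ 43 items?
n = (43 − 1)·175 + 1 = 7351

By the generalised pigeonhole principle, to guarantee some box contains ≥ r objects we need more than (r − 1) · k objects total. Threshold: n = (r − 1) · k + 1. With r = 43 and k = 175: n = 42 · 175 + 1 = 7350 + 1 = 7351. For n = 7350 = 42 · 175, we can put exactly 42 objects in every box, avoiding 43 in any single one — so 7351 is tight.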